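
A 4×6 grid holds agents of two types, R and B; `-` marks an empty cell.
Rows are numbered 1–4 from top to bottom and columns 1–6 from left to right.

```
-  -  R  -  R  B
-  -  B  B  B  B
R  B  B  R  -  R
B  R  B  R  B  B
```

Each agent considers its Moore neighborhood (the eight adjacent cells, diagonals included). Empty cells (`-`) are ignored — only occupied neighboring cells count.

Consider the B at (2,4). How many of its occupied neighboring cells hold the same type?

3

Occupied neighbors of (2,4): (1,3)=R, (1,5)=R, (2,3)=B, (2,5)=B, (3,3)=B, (3,4)=R.
Same type (B): 3 of 6.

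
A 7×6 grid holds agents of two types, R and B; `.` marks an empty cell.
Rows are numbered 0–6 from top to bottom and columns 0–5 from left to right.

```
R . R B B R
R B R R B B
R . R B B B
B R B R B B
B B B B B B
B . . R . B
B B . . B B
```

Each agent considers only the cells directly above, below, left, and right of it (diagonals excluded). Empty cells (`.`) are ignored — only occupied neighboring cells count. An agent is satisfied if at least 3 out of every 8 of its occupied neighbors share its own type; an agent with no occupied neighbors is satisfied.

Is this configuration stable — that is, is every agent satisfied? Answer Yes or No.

No

Row 0: (0,0)R 1/1 ok · (0,2)R 1/2 ok · (0,3)B 1/3 unhappy · (0,4)B 2/3 ok · (0,5)R 0/2 unhappy
Row 1: (1,0)R 2/3 ok · (1,1)B 0/2 unhappy · (1,2)R 3/4 ok · (1,3)R 1/4 unhappy · (1,4)B 3/4 ok · (1,5)B 2/3 ok
Row 2: (2,0)R 1/2 ok · (2,2)R 1/3 unhappy · (2,3)B 1/4 unhappy · (2,4)B 4/4 ok · (2,5)B 3/3 ok
Row 3: (3,0)B 1/3 unhappy · (3,1)R 0/3 unhappy · (3,2)B 1/4 unhappy · (3,3)R 0/4 unhappy · (3,4)B 3/4 ok · (3,5)B 3/3 ok
Row 4: (4,0)B 3/3 ok · (4,1)B 2/3 ok · (4,2)B 3/3 ok · (4,3)B 2/4 ok · (4,4)B 3/3 ok · (4,5)B 3/3 ok
Row 5: (5,0)B 2/2 ok · (5,3)R 0/1 unhappy · (5,5)B 2/2 ok
Row 6: (6,0)B 2/2 ok · (6,1)B 1/1 ok · (6,4)B 1/1 ok · (6,5)B 2/2 ok
For instance (0,3) has only 1/3 same-type neighbors, below 3/8.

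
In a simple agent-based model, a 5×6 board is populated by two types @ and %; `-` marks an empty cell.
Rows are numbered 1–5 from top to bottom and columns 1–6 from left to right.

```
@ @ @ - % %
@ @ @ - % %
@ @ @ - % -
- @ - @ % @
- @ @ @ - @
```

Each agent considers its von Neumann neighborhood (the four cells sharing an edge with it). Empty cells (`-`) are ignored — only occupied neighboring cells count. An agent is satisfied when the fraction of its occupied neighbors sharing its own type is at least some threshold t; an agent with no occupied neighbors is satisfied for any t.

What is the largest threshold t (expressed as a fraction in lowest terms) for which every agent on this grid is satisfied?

1/3

(1,1)@ 2/2
(1,2)@ 3/3
(1,3)@ 2/2
(1,5)% 2/2
(1,6)% 2/2
(2,1)@ 3/3
(2,2)@ 4/4
(2,3)@ 3/3
(2,5)% 3/3
(2,6)% 2/2
(3,1)@ 2/2
(3,2)@ 4/4
(3,3)@ 2/2
(3,5)% 2/2
(4,2)@ 2/2
(4,4)@ 1/2
(4,5)% 1/3
(4,6)@ 1/2
(5,2)@ 2/2
(5,3)@ 2/2
(5,4)@ 2/2
(5,6)@ 1/1
The smallest same-type fraction is 1/3 at (4,5), which reduces to 1/3. Any threshold above that leaves this agent unsatisfied.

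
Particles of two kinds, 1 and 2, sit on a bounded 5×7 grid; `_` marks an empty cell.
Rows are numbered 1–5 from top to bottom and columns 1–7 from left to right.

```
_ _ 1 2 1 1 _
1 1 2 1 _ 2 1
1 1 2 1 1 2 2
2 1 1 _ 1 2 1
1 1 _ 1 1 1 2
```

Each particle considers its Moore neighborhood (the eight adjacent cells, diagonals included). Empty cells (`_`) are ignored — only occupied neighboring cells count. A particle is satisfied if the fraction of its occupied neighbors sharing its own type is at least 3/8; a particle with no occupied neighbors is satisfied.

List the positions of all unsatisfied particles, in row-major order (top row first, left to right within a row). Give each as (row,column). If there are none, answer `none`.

(1,4), (2,3), (2,6), (2,7), (3,3), (4,1), (4,7), (5,7)

Row 1: (1,3)1 2/4 ok · (1,4)2 1/4 unhappy · (1,5)1 2/4 ok · (1,6)1 2/3 ok
Row 2: (2,1)1 3/3 ok · (2,2)1 4/6 ok · (2,3)2 2/7 unhappy · (2,4)1 4/7 ok · (2,6)2 2/6 unhappy · (2,7)1 1/4 unhappy
Row 3: (3,1)1 4/5 ok · (3,2)1 5/8 ok · (3,3)2 1/7 unhappy · (3,4)1 4/6 ok · (3,5)1 3/6 ok · (3,6)2 3/7 ok · (3,7)2 3/5 ok
Row 4: (4,1)2 0/5 unhappy · (4,2)1 5/7 ok · (4,3)1 5/6 ok · (4,5)1 5/7 ok · (4,6)2 3/8 ok · (4,7)1 1/5 unhappy
Row 5: (5,1)1 2/3 ok · (5,2)1 3/4 ok · (5,4)1 3/3 ok · (5,5)1 3/4 ok · (5,6)1 3/5 ok · (5,7)2 1/3 unhappy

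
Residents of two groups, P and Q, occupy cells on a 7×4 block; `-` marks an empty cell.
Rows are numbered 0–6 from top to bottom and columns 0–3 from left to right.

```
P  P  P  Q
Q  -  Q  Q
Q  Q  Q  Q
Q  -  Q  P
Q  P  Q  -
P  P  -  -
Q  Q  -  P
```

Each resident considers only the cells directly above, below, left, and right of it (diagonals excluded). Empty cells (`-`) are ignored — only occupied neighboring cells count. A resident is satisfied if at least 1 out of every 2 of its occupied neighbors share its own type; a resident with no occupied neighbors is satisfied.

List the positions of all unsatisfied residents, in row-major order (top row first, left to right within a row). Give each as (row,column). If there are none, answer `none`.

(0,2), (3,3), (4,0), (4,1), (5,0)

Row 0: (0,0)P 1/2 ok · (0,1)P 2/2 ok · (0,2)P 1/3 unhappy · (0,3)Q 1/2 ok
Row 1: (1,0)Q 1/2 ok · (1,2)Q 2/3 ok · (1,3)Q 3/3 ok
Row 2: (2,0)Q 3/3 ok · (2,1)Q 2/2 ok · (2,2)Q 4/4 ok · (2,3)Q 2/3 ok
Row 3: (3,0)Q 2/2 ok · (3,2)Q 2/3 ok · (3,3)P 0/2 unhappy
Row 4: (4,0)Q 1/3 unhappy · (4,1)P 1/3 unhappy · (4,2)Q 1/2 ok
Row 5: (5,0)P 1/3 unhappy · (5,1)P 2/3 ok
Row 6: (6,0)Q 1/2 ok · (6,1)Q 1/2 ok · (6,3)P 0/0 ok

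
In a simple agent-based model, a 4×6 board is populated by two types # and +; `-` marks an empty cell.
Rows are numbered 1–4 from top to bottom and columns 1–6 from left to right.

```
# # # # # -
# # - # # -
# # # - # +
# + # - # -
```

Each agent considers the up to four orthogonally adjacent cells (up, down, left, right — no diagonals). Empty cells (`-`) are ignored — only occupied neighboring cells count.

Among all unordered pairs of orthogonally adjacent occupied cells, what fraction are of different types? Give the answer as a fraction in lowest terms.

Scan each occupied cell's neighbors to the right and below so each pair is counted once.
Row 1: #(1,1)–#(1,2)= #(1,1)–#(2,1)= #(1,2)–#(1,3)= #(1,2)–#(2,2)= #(1,3)–#(1,4)= #(1,4)–#(1,5)= #(1,4)–#(2,4)= #(1,5)–#(2,5)=  → 0/8 unlike.
Row 2: #(2,1)–#(2,2)= #(2,1)–#(3,1)= #(2,2)–#(3,2)= #(2,4)–#(2,5)= #(2,5)–#(3,5)=  → 0/5 unlike.
Row 3: #(3,1)–#(3,2)= #(3,1)–#(4,1)= #(3,2)–#(3,3)= #(3,2)–+(4,2)≠ #(3,3)–#(4,3)= #(3,5)–+(3,6)≠ #(3,5)–#(4,5)=  → 2/7 unlike.
Row 4: #(4,1)–+(4,2)≠ +(4,2)–#(4,3)≠  → 2/2 unlike.
Total adjacent occupied pairs: 22; unlike-type pairs: 4.
4/22 reduces to 2/11.

2/11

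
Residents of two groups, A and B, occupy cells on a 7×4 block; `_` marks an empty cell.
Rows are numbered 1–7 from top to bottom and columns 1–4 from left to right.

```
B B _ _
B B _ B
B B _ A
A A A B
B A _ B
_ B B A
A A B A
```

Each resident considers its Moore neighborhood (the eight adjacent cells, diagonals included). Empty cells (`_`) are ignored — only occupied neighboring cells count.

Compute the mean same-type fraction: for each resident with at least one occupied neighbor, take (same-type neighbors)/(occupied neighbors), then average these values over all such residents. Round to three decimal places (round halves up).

Row 1: (1,1)B 3/3 · (1,2)B 3/3
Row 2: (2,1)B 5/5 · (2,2)B 5/5 · (2,4)B 0/1
Row 3: (3,1)B 3/5 · (3,2)B 3/6 · (3,4)A 1/3
Row 4: (4,1)A 2/5 · (4,2)A 3/6 · (4,3)A 3/6 · (4,4)B 1/3
Row 5: (5,1)B 1/4 · (5,2)A 3/6 · (5,4)B 2/4
Row 6: (6,2)B 3/6 · (6,3)B 3/7 · (6,4)A 1/4
Row 7: (7,1)A 1/2 · (7,2)A 1/4 · (7,3)B 2/5 · (7,4)A 1/3
Sum over 22 residents: 3/3 + 3/3 + 5/5 + 5/5 + 0/1 + 3/5 + 3/6 + 1/3 + 2/5 + 3/6 + 3/6 + 1/3 + 1/4 + 3/6 + 2/4 + 3/6 + 3/7 + 1/4 + 1/2 + 1/4 + 2/5 + 1/3 = 1551/140; mean = 1551/140 ÷ 22 = 141/280 = 0.503571… → 0.504.

0.504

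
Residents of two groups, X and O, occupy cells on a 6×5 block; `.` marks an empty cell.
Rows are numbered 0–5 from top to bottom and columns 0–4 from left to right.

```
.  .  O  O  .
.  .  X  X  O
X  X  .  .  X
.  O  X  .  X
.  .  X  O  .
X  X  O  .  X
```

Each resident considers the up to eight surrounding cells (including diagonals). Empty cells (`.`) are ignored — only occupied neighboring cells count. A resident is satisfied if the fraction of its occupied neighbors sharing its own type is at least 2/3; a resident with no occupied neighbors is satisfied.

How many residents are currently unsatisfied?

Row 0: (0,2)O 1/3 not · (0,3)O 2/4 not
Row 1: (1,2)X 2/4 not · (1,3)X 2/5 not · (1,4)O 1/3 not
Row 2: (2,0)X 1/2 not · (2,1)X 3/4 satisfied · (2,4)X 2/3 satisfied
Row 3: (3,1)O 0/4 not · (3,2)X 2/4 not · (3,4)X 1/2 not
Row 4: (4,2)X 2/5 not · (4,3)O 1/5 not
Row 5: (5,0)X 1/1 satisfied · (5,1)X 2/3 satisfied · (5,2)O 1/3 not · (5,4)X 0/1 not
Unsatisfied: (0,2), (0,3), (1,2), (1,3), (1,4), (2,0), (3,1), (3,2), (3,4), (4,2), (4,3), (5,2), (5,4) — 13 in total.

13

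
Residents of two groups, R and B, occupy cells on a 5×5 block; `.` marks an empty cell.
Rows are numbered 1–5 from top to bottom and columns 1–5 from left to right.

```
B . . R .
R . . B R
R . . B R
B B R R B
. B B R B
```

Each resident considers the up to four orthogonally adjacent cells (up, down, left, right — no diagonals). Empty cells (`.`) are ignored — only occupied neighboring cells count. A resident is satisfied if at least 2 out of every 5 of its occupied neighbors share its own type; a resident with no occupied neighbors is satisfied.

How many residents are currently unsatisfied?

9

(1,1)B 0/1 not
(1,4)R 0/1 not
(2,1)R 1/2 satisfied
(2,4)B 1/3 not
(2,5)R 1/2 satisfied
(3,1)R 1/2 satisfied
(3,4)B 1/3 not
(3,5)R 1/3 not
(4,1)B 1/2 satisfied
(4,2)B 2/3 satisfied
(4,3)R 1/3 not
(4,4)R 2/4 satisfied
(4,5)B 1/3 not
(5,2)B 2/2 satisfied
(5,3)B 1/3 not
(5,4)R 1/3 not
(5,5)B 1/2 satisfied
Unsatisfied: (1,1), (1,4), (2,4), (3,4), (3,5), (4,3), (4,5), (5,3), (5,4) — 9 in total.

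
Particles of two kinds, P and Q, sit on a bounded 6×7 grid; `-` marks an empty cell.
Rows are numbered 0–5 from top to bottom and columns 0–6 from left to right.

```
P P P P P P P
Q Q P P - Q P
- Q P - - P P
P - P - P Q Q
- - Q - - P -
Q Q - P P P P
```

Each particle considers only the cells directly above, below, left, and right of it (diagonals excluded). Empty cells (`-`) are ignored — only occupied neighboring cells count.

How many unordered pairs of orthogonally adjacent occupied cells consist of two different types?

12

Scan each occupied cell's neighbors to the right and below so each pair is counted once.
From row 0: 3 unlike of 12 pairs (running 3/12).
From row 1: 3 unlike of 8 pairs (running 6/20).
From row 2: 3 unlike of 5 pairs (running 9/25).
From row 3: 3 unlike of 4 pairs (running 12/29).
From row 4: 0 unlike of 1 pairs (running 12/30).
From row 5: 0 unlike of 4 pairs (running 12/34).
Total adjacent occupied pairs: 34; unlike-type pairs: 12.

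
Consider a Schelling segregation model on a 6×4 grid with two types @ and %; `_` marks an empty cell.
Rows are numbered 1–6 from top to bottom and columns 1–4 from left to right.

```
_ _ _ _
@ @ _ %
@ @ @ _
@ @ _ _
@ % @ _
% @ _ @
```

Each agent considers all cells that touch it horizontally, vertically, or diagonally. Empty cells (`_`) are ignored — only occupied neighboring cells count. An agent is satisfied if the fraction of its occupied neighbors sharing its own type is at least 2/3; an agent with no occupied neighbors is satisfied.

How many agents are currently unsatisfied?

5

Row 2: (2,1)@ 3/3 ✓ · (2,2)@ 4/4 ✓ · (2,4)% 0/1 ✗
Row 3: (3,1)@ 5/5 ✓ · (3,2)@ 6/6 ✓ · (3,3)@ 3/4 ✓
Row 4: (4,1)@ 4/5 ✓ · (4,2)@ 6/7 ✓
Row 5: (5,1)@ 3/5 ✗ · (5,2)% 1/6 ✗ · (5,3)@ 3/4 ✓
Row 6: (6,1)% 1/3 ✗ · (6,2)@ 2/4 ✗ · (6,4)@ 1/1 ✓
Unsatisfied: (2,4), (5,1), (5,2), (6,1), (6,2) — 5 in total.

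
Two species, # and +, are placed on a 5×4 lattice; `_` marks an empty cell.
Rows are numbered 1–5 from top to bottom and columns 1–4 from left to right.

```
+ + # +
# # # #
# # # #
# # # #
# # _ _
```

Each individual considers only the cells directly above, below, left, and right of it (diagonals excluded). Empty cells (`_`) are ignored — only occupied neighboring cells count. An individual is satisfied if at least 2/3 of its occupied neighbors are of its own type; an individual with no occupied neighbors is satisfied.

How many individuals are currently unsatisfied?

4

Row 1: (1,1)+ 1/2 not · (1,2)+ 1/3 not · (1,3)# 1/3 not · (1,4)+ 0/2 not
Row 2: (2,1)# 2/3 satisfied · (2,2)# 3/4 satisfied · (2,3)# 4/4 satisfied · (2,4)# 2/3 satisfied
Row 3: (3,1)# 3/3 satisfied · (3,2)# 4/4 satisfied · (3,3)# 4/4 satisfied · (3,4)# 3/3 satisfied
Row 4: (4,1)# 3/3 satisfied · (4,2)# 4/4 satisfied · (4,3)# 3/3 satisfied · (4,4)# 2/2 satisfied
Row 5: (5,1)# 2/2 satisfied · (5,2)# 2/2 satisfied
Unsatisfied: (1,1), (1,2), (1,3), (1,4) — 4 in total.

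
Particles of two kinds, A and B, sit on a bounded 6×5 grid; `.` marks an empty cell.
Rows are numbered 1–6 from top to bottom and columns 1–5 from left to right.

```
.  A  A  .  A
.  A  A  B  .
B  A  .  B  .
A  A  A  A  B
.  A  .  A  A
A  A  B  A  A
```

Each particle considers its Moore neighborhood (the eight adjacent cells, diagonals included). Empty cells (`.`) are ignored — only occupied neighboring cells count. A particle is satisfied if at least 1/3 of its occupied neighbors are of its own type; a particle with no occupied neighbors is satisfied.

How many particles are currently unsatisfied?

(1,2)A 3/3 satisfied
(1,3)A 3/4 satisfied
(1,5)A 0/1 not
(2,2)A 4/5 satisfied
(2,3)A 4/6 satisfied
(2,4)B 1/4 not
(3,1)B 0/4 not
(3,2)A 5/6 satisfied
(3,4)B 2/5 satisfied
(4,1)A 3/4 satisfied
(4,2)A 4/5 satisfied
(4,3)A 5/6 satisfied
(4,4)A 3/5 satisfied
(4,5)B 1/4 not
(5,2)A 5/6 satisfied
(5,4)A 5/7 satisfied
(5,5)A 4/5 satisfied
(6,1)A 2/2 satisfied
(6,2)A 2/3 satisfied
(6,3)B 0/4 not
(6,4)A 3/4 satisfied
(6,5)A 3/3 satisfied
Unsatisfied: (1,5), (2,4), (3,1), (4,5), (6,3) — 5 in total.

5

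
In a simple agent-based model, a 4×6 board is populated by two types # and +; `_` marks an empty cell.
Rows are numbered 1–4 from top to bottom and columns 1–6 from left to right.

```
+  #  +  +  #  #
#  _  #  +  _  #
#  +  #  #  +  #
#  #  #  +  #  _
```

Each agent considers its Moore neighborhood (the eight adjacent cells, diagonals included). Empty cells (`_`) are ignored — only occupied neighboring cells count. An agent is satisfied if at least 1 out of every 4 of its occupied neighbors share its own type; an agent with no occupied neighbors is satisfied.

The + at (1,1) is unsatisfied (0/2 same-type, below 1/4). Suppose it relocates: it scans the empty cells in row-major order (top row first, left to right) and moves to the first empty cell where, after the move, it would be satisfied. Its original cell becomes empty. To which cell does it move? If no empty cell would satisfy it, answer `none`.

(2,2)

Vacating (1,1). Empty cells in order:
  (2,2): 2/7 same-type → satisfied — stop here.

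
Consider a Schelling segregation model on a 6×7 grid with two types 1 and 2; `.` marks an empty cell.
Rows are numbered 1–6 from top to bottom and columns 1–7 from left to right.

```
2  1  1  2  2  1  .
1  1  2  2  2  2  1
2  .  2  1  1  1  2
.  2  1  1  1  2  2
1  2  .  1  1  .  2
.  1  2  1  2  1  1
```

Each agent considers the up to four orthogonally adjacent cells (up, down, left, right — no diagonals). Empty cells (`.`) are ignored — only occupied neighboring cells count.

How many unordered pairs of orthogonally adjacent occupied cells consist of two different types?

27

Scan each occupied cell's neighbors to the right and below so each pair is counted once.
From row 1: 6 unlike of 11 pairs (running 6/11).
From row 2: 7 unlike of 12 pairs (running 13/23).
From row 3: 4 unlike of 9 pairs (running 17/32).
From row 4: 2 unlike of 9 pairs (running 19/41).
From row 5: 4 unlike of 6 pairs (running 23/47).
From row 6: 4 unlike of 5 pairs (running 27/52).
Total adjacent occupied pairs: 52; unlike-type pairs: 27.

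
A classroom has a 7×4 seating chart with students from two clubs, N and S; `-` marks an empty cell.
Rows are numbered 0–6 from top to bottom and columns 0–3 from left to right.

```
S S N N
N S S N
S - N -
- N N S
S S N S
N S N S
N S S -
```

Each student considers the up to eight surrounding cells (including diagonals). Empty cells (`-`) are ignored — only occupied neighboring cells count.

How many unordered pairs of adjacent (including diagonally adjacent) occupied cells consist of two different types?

Scan each occupied cell's neighbors to the right and below (and the two forward diagonals) so each pair is counted once.
From row 0: 6 unlike of 13 pairs (running 6/13).
From row 1: 5 unlike of 8 pairs (running 11/21).
From row 2: 2 unlike of 4 pairs (running 13/25).
From row 3: 6 unlike of 10 pairs (running 19/35).
From row 4: 8 unlike of 13 pairs (running 27/48).
From row 5: 7 unlike of 11 pairs (running 34/59).
From row 6: 1 unlike of 2 pairs (running 35/61).
Total adjacent occupied pairs: 61; unlike-type pairs: 35.

35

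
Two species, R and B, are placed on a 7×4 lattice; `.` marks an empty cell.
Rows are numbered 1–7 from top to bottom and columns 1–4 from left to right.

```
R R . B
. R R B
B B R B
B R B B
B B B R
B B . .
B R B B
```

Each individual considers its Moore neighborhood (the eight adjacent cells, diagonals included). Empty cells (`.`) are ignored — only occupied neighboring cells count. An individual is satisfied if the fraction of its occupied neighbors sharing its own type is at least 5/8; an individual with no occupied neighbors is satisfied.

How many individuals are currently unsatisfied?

(1,1)R 2/2 ok
(1,2)R 3/3 ok
(1,4)B 1/2 unhappy
(2,2)R 4/6 ok
(2,3)R 3/7 unhappy
(2,4)B 2/4 unhappy
(3,1)B 2/4 unhappy
(3,2)B 3/7 unhappy
(3,3)R 3/8 unhappy
(3,4)B 3/5 unhappy
(4,1)B 4/5 ok
(4,2)R 1/8 unhappy
(4,3)B 5/8 ok
(4,4)B 3/5 unhappy
(5,1)B 4/5 ok
(5,2)B 6/7 ok
(5,3)B 4/6 ok
(5,4)R 0/3 unhappy
(6,1)B 4/5 ok
(6,2)B 6/7 ok
(7,1)B 2/3 ok
(7,2)R 0/4 unhappy
(7,3)B 2/3 ok
(7,4)B 1/1 ok
Unsatisfied: (1,4), (2,3), (2,4), (3,1), (3,2), (3,3), (3,4), (4,2), (4,4), (5,4), (7,2) — 11 in total.

11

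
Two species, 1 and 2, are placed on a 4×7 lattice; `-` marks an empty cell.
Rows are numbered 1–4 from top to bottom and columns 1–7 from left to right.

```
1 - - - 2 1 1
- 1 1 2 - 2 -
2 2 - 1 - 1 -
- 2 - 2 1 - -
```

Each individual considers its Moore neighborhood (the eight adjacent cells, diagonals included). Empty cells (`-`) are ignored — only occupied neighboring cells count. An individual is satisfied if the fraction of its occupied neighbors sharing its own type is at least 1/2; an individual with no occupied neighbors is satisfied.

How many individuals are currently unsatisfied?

4

Row 1: (1,1)1 1/1 ✓ · (1,5)2 2/3 ✓ · (1,6)1 1/3 ✗ · (1,7)1 1/2 ✓
Row 2: (2,2)1 2/4 ✓ · (2,3)1 2/4 ✓ · (2,4)2 1/3 ✗ · (2,6)2 1/4 ✗
Row 3: (3,1)2 2/3 ✓ · (3,2)2 2/4 ✓ · (3,4)1 2/4 ✓ · (3,6)1 1/2 ✓
Row 4: (4,2)2 2/2 ✓ · (4,4)2 0/2 ✗ · (4,5)1 2/3 ✓
Unsatisfied: (1,6), (2,4), (2,6), (4,4) — 4 in total.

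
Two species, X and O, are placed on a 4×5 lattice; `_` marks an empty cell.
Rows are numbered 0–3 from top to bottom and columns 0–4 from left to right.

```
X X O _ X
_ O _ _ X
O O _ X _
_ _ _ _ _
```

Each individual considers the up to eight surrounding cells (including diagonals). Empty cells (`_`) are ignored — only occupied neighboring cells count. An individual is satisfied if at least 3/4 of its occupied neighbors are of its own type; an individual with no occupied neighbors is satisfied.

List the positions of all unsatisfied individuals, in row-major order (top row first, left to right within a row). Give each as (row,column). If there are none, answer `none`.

Row 0: (0,0)X 1/2 ✗ · (0,1)X 1/3 ✗ · (0,2)O 1/2 ✗ · (0,4)X 1/1 ✓
Row 1: (1,1)O 3/5 ✗ · (1,4)X 2/2 ✓
Row 2: (2,0)O 2/2 ✓ · (2,1)O 2/2 ✓ · (2,3)X 1/1 ✓

(0,0), (0,1), (0,2), (1,1)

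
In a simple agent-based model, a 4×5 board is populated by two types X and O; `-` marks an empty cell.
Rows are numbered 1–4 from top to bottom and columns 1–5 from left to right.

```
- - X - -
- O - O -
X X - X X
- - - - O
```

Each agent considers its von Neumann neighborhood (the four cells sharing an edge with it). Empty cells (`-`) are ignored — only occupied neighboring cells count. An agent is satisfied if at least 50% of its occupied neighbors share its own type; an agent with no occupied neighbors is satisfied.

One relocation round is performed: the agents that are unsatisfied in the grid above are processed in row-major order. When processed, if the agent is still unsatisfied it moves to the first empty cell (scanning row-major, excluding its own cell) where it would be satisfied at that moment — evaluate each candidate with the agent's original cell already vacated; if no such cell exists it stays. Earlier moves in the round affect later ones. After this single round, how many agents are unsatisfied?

Initially unsatisfied (in order): (2,2), (2,4), (4,5).
  (2,2) → (1,1).
  (2,4) → (1,2).
  (4,5) → (1,5).
Resulting grid:
O O X - O
- - - - -
X X - X X
- - - - -
Unsatisfied now: (1,3).

1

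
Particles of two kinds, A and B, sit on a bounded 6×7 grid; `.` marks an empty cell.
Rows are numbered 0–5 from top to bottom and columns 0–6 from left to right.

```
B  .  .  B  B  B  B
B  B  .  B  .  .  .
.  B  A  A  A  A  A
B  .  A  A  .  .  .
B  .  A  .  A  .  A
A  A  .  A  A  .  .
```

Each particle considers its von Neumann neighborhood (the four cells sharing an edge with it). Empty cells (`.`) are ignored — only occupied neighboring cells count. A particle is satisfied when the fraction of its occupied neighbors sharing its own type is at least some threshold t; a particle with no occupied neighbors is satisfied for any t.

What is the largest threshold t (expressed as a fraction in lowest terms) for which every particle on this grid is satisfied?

1/2

(0,0)B 1/1
(0,3)B 2/2
(0,4)B 2/2
(0,5)B 2/2
(0,6)B 1/1
(1,0)B 2/2
(1,1)B 2/2
(1,3)B 1/2
(2,1)B 1/2
(2,2)A 2/3
(2,3)A 3/4
(2,4)A 2/2
(2,5)A 2/2
(2,6)A 1/1
(3,0)B 1/1
(3,2)A 3/3
(3,3)A 2/2
(4,0)B 1/2
(4,2)A 1/1
(4,4)A 1/1
(4,6)A — no occupied neighbors
(5,0)A 1/2
(5,1)A 1/1
(5,3)A 1/1
(5,4)A 2/2
The smallest same-type fraction is 1/2 at (1,3), which reduces to 1/2. Any threshold above that leaves this particle unsatisfied.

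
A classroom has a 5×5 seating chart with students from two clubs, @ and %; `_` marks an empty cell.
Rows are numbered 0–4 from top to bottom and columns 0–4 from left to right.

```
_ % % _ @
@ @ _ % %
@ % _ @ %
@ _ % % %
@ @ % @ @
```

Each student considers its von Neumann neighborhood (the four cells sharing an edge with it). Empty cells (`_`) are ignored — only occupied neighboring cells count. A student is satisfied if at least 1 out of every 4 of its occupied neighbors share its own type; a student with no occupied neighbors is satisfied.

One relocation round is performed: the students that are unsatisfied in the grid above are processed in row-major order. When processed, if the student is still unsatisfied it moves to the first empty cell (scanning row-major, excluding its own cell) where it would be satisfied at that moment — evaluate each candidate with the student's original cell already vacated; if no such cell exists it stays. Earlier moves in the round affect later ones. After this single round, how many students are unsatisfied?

Initially unsatisfied (in order): (0,4), (2,1), (2,3).
  (0,4) → (0,0).
  (2,1) → (0,3).
  (2,3) → (1,2).
Resulting grid:
@ % % % _
@ @ @ % %
@ _ _ _ %
@ _ % % %
@ @ % @ @
All satisfied now.

0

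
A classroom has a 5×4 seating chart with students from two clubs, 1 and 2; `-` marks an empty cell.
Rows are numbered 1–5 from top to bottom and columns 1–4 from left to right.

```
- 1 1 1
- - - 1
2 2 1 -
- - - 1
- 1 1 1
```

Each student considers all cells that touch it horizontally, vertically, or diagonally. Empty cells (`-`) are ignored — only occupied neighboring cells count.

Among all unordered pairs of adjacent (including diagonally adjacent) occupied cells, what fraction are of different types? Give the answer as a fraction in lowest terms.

Scan each occupied cell's neighbors to the right and below (and the two forward diagonals) so each pair is counted once.
Row 1: 1(1,2)–1(1,3)= 1(1,3)–1(1,4)= 1(1,3)–1(2,4)= 1(1,4)–1(2,4)=  → 0/4 unlike.
Row 2: 1(2,4)–1(3,3)=  → 0/1 unlike.
Row 3: 2(3,1)–2(3,2)= 2(3,2)–1(3,3)≠ 1(3,3)–1(4,4)=  → 1/3 unlike.
Row 4: 1(4,4)–1(5,4)= 1(4,4)–1(5,3)=  → 0/2 unlike.
Row 5: 1(5,2)–1(5,3)= 1(5,3)–1(5,4)=  → 0/2 unlike.
Total adjacent occupied pairs: 12; unlike-type pairs: 1.
1/12 is already in lowest terms.

1/12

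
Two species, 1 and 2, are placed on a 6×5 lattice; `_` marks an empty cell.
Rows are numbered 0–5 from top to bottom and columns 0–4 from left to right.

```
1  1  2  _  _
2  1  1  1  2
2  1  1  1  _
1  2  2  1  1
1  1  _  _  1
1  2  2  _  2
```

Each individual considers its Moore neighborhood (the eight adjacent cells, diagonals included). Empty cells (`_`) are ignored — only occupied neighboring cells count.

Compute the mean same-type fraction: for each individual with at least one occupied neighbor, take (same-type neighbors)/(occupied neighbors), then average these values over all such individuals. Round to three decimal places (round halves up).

0.495

(0,0)1 2/3
(0,1)1 3/5
(0,2)2 0/4
(1,0)2 1/5
(1,1)1 5/8
(1,2)1 6/7
(1,3)1 3/5
(1,4)2 0/2
(2,0)2 2/5
(2,1)1 4/8
(2,2)1 6/8
(2,3)1 5/7
(3,0)1 3/5
(3,1)2 2/7
(3,2)2 1/6
(3,3)1 4/5
(3,4)1 3/3
(4,0)1 3/5
(4,1)1 3/7
(4,4)1 2/3
(5,0)1 2/3
(5,1)2 1/4
(5,2)2 1/2
(5,4)2 0/1
Sum over 24 individuals: 2/3 + 3/5 + 0/4 + 1/5 + 5/8 + 6/7 + 3/5 + 0/2 + 2/5 + 4/8 + 6/8 + 5/7 + 3/5 + 2/7 + 1/6 + 4/5 + 3/3 + 3/5 + 3/7 + 2/3 + 2/3 + 1/4 + 1/2 + 0/1 = 9977/840; mean = 9977/840 ÷ 24 = 9977/20160 = 0.494890… → 0.495.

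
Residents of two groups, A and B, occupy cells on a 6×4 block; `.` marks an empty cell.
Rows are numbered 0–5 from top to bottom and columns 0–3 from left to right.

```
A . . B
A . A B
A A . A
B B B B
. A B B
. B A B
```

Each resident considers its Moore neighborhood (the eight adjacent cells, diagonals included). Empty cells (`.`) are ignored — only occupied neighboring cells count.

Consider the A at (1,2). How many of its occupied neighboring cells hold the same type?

2

Occupied neighbors of (1,2): (0,3)=B, (1,3)=B, (2,1)=A, (2,3)=A.
Same type (A): 2 of 4.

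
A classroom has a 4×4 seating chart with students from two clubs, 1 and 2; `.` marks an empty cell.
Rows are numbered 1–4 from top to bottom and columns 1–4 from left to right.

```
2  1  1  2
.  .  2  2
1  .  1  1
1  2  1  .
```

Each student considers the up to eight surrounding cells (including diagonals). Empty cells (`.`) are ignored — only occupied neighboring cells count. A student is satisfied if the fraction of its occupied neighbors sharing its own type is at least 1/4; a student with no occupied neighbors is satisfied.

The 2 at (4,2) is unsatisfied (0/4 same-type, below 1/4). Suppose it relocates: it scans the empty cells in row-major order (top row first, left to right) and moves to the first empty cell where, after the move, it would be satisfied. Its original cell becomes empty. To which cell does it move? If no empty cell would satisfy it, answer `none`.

(2,1)

Vacating (4,2). Empty cells in order:
  (2,1): 1/3 same-type → satisfied — stop here.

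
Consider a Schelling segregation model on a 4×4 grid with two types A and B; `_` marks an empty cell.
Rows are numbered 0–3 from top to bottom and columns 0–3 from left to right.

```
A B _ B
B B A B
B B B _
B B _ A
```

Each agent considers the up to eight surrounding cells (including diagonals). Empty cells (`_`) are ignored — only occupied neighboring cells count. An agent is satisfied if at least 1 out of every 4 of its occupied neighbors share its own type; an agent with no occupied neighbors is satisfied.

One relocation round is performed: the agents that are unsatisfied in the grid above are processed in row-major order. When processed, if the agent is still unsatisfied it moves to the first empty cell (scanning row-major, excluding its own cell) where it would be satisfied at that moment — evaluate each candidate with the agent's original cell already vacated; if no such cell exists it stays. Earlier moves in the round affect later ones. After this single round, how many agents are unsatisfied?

0

Initially unsatisfied (in order): (0,0), (1,2), (3,3).
  (0,0) → (2,3).
  (1,2) → (3,2).
  (3,3): now satisfied by earlier moves; stays.
Resulting grid:
_ B _ B
B B _ B
B B B A
B B A A
All satisfied now.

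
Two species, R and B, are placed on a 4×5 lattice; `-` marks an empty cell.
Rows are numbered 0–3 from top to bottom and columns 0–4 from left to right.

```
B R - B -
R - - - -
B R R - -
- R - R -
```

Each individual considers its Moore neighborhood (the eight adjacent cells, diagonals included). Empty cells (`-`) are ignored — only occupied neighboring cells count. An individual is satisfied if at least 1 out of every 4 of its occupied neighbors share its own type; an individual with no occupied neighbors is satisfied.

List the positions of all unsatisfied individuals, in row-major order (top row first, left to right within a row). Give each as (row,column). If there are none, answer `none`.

(0,0), (2,0)

(0,0)B 0/2 unhappy
(0,1)R 1/2 ok
(0,3)B 0/0 ok
(1,0)R 2/4 ok
(2,0)B 0/3 unhappy
(2,1)R 3/4 ok
(2,2)R 3/3 ok
(3,1)R 2/3 ok
(3,3)R 1/1 ok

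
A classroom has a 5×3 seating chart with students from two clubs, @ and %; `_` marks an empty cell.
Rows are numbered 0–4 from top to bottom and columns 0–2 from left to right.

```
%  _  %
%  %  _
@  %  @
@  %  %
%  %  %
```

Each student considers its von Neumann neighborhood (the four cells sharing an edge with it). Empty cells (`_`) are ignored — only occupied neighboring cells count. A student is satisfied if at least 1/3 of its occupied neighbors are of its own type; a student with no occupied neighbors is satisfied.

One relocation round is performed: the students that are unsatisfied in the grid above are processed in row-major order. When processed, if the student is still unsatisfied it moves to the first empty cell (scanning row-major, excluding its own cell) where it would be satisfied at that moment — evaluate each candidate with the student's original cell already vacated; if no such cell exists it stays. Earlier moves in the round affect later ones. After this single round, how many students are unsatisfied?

1

Initially unsatisfied (in order): (2,2).
  (2,2): no empty cell satisfies it; stays.
Resulting grid:
% _ %
% % _
@ % @
@ % %
% % %
Unsatisfied now: (2,2).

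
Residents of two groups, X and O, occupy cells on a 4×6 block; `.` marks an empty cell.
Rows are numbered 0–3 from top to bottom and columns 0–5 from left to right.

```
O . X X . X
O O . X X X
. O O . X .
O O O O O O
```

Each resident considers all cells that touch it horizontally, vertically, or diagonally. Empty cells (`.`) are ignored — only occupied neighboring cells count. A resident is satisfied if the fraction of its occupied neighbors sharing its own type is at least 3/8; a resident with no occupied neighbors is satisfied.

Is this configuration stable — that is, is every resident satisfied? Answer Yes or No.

Yes

Row 0: (0,0)O 2/2 satisfied · (0,2)X 2/3 satisfied · (0,3)X 3/3 satisfied · (0,5)X 2/2 satisfied
Row 1: (1,0)O 3/3 satisfied · (1,1)O 4/5 satisfied · (1,3)X 4/5 satisfied · (1,4)X 5/5 satisfied · (1,5)X 3/3 satisfied
Row 2: (2,1)O 6/6 satisfied · (2,2)O 5/6 satisfied · (2,4)X 3/6 satisfied
Row 3: (3,0)O 2/2 satisfied · (3,1)O 4/4 satisfied · (3,2)O 4/4 satisfied · (3,3)O 3/4 satisfied · (3,4)O 2/3 satisfied · (3,5)O 1/2 satisfied
All meet the threshold, so the configuration is stable.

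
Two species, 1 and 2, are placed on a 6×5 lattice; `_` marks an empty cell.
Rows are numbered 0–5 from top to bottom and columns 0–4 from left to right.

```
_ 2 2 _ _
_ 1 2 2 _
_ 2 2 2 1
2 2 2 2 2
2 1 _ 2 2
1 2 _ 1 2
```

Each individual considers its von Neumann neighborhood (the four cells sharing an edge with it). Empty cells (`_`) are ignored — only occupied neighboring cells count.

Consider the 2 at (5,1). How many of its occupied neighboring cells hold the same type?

Occupied neighbors of (5,1): (4,1)=1, (5,0)=1.
Same type (2): 0 of 2.

0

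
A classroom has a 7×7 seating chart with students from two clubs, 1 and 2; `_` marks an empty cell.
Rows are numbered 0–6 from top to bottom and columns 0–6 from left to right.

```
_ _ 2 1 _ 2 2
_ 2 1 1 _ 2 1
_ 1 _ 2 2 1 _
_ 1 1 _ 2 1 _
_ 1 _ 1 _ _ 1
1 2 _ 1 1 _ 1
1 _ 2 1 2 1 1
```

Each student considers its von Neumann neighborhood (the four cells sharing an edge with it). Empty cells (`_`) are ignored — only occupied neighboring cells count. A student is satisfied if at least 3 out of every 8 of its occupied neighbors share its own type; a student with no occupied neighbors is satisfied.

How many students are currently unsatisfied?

Row 0: (0,2)2 0/2 ✗ · (0,3)1 1/2 ✓ · (0,5)2 2/2 ✓ · (0,6)2 1/2 ✓
Row 1: (1,1)2 0/2 ✗ · (1,2)1 1/3 ✗ · (1,3)1 2/3 ✓ · (1,5)2 1/3 ✗ · (1,6)1 0/2 ✗
Row 2: (2,1)1 1/2 ✓ · (2,3)2 1/2 ✓ · (2,4)2 2/3 ✓ · (2,5)1 1/3 ✗
Row 3: (3,1)1 3/3 ✓ · (3,2)1 1/1 ✓ · (3,4)2 1/2 ✓ · (3,5)1 1/2 ✓
Row 4: (4,1)1 1/2 ✓ · (4,3)1 1/1 ✓ · (4,6)1 1/1 ✓
Row 5: (5,0)1 1/2 ✓ · (5,1)2 0/2 ✗ · (5,3)1 3/3 ✓ · (5,4)1 1/2 ✓ · (5,6)1 2/2 ✓
Row 6: (6,0)1 1/1 ✓ · (6,2)2 0/1 ✗ · (6,3)1 1/3 ✗ · (6,4)2 0/3 ✗ · (6,5)1 1/2 ✓ · (6,6)1 2/2 ✓
Unsatisfied: (0,2), (1,1), (1,2), (1,5), (1,6), (2,5), (5,1), (6,2), (6,3), (6,4) — 10 in total.

10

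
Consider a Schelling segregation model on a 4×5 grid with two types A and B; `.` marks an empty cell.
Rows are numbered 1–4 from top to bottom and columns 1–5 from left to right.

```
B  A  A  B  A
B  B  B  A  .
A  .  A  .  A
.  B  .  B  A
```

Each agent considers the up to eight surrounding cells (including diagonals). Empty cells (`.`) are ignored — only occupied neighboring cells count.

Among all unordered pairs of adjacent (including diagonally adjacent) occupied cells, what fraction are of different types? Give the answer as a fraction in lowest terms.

Scan each occupied cell's neighbors to the right and below (and the two forward diagonals) so each pair is counted once.
Row 1: B(1,1)–A(1,2)≠ B(1,1)–B(2,1)= B(1,1)–B(2,2)= A(1,2)–A(1,3)= A(1,2)–B(2,2)≠ A(1,2)–B(2,3)≠ A(1,2)–B(2,1)≠ A(1,3)–B(1,4)≠ A(1,3)–B(2,3)≠ A(1,3)–A(2,4)= A(1,3)–B(2,2)≠ B(1,4)–A(1,5)≠ B(1,4)–A(2,4)≠ B(1,4)–B(2,3)= A(1,5)–A(2,4)=  → 9/15 unlike.
Row 2: B(2,1)–B(2,2)= B(2,1)–A(3,1)≠ B(2,2)–B(2,3)= B(2,2)–A(3,3)≠ B(2,2)–A(3,1)≠ B(2,3)–A(2,4)≠ B(2,3)–A(3,3)≠ A(2,4)–A(3,5)= A(2,4)–A(3,3)=  → 5/9 unlike.
Row 3: A(3,1)–B(4,2)≠ A(3,3)–B(4,4)≠ A(3,3)–B(4,2)≠ A(3,5)–A(4,5)= A(3,5)–B(4,4)≠  → 4/5 unlike.
Row 4: B(4,4)–A(4,5)≠  → 1/1 unlike.
Total adjacent occupied pairs: 30; unlike-type pairs: 19.
19/30 is already in lowest terms.

19/30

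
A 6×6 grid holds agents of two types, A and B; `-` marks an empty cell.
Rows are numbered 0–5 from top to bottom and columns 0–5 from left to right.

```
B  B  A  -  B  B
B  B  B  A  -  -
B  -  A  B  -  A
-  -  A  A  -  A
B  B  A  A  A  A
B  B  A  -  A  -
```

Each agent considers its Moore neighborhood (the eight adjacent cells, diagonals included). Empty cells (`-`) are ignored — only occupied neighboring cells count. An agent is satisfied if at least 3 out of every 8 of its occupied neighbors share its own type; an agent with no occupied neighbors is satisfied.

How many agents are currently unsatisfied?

2

Row 0: (0,0)B 3/3 satisfied · (0,1)B 4/5 satisfied · (0,2)A 1/4 not · (0,4)B 1/2 satisfied · (0,5)B 1/1 satisfied
Row 1: (1,0)B 4/4 satisfied · (1,1)B 5/7 satisfied · (1,2)B 3/6 satisfied · (1,3)A 2/5 satisfied
Row 2: (2,0)B 2/2 satisfied · (2,2)A 3/6 satisfied · (2,3)B 1/5 not · (2,5)A 1/1 satisfied
Row 3: (3,2)A 4/6 satisfied · (3,3)A 5/6 satisfied · (3,5)A 3/3 satisfied
Row 4: (4,0)B 3/3 satisfied · (4,1)B 3/6 satisfied · (4,2)A 4/6 satisfied · (4,3)A 6/6 satisfied · (4,4)A 5/5 satisfied · (4,5)A 3/3 satisfied
Row 5: (5,0)B 3/3 satisfied · (5,1)B 3/5 satisfied · (5,2)A 2/4 satisfied · (5,4)A 3/3 satisfied
Unsatisfied: (0,2), (2,3) — 2 in total.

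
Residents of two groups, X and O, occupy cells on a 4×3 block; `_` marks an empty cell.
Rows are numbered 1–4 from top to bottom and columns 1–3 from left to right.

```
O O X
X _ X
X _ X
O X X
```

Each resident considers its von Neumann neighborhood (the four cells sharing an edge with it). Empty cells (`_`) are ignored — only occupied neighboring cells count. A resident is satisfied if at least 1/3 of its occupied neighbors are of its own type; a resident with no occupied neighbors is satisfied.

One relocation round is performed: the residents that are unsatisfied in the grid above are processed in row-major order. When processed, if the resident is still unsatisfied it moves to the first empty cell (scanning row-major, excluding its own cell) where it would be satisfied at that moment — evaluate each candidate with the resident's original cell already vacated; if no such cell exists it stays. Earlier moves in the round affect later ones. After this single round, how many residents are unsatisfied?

0

Initially unsatisfied (in order): (4,1).
  (4,1) → (2,2).
Resulting grid:
O O X
X O X
X _ X
_ X X
All satisfied now.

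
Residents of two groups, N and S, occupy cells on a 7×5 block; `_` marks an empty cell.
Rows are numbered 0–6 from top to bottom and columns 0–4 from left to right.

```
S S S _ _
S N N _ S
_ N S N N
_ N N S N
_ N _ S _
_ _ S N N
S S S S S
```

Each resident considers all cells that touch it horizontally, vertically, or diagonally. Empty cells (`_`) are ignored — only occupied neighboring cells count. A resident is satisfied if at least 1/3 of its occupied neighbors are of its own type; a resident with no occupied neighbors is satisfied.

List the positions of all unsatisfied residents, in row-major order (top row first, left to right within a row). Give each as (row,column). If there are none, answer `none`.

(1,1), (1,4), (2,2), (5,3), (5,4)

(0,0)S 2/3 ✓
(0,1)S 3/5 ✓
(0,2)S 1/3 ✓
(1,0)S 2/4 ✓
(1,1)N 2/7 ✗
(1,2)N 3/6 ✓
(1,4)S 0/2 ✗
(2,1)N 4/6 ✓
(2,2)S 1/7 ✗
(2,3)N 4/7 ✓
(2,4)N 2/4 ✓
(3,1)N 3/4 ✓
(3,2)N 4/7 ✓
(3,3)S 2/6 ✓
(3,4)N 2/4 ✓
(4,1)N 2/3 ✓
(4,3)S 2/6 ✓
(5,2)S 4/6 ✓
(5,3)N 1/6 ✗
(5,4)N 1/4 ✗
(6,0)S 1/1 ✓
(6,1)S 3/3 ✓
(6,2)S 3/4 ✓
(6,3)S 3/5 ✓
(6,4)S 1/3 ✓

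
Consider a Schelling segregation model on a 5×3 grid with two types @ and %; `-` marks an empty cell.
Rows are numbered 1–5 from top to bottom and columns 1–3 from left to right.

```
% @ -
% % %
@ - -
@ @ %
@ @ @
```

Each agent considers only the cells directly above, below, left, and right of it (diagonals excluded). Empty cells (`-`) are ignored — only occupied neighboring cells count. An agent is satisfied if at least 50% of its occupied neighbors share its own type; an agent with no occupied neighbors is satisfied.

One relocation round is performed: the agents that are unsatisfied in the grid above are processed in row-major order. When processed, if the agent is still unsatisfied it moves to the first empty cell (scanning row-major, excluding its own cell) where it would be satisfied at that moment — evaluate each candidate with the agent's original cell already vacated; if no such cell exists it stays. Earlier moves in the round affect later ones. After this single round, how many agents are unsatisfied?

0

Initially unsatisfied (in order): (1,2), (4,3).
  (1,2) → (3,2).
  (4,3) → (1,2).
Resulting grid:
% % -
% % %
@ @ -
@ @ -
@ @ @
All satisfied now.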